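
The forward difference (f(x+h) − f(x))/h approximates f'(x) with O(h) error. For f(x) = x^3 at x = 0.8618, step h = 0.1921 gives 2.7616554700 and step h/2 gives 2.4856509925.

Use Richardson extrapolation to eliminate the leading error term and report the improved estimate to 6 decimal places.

2.209647

Method order is 1; weight 2^1 = 2.
2 × 2.4856509925 = 4.9713019850; subtract 2.7616554700 → 2.2096465150
(2 × 2.4856509925 − 2.7616554700)/(2 − 1) = 2.2096465150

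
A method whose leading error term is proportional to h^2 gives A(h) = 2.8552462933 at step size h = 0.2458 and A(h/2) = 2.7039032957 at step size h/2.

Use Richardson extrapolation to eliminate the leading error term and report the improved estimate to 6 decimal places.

2.653456

Error is O(h^2); halving h shrinks it by 2^2 = 4.
2^2·A(h/2) = 10.8156131828; minus A(h) gives 7.9603668895.
Denominator 4 − 1 = 3.
7.9603668895 ÷ 3 = 2.6534556298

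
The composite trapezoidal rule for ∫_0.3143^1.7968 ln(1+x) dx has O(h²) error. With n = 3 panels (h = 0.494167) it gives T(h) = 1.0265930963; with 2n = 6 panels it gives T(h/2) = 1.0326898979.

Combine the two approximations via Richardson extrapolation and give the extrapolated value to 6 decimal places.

With r = 2 the leading error scales as h^2, so the weight is 2^2 = 4.
Weighted: 4.1307595916 − 1.0265930963 = 3.1041664953
Divide by 2^2 − 1 = 3.
(4*1.0326898979 − 1.0265930963)/(4 − 1) = 1.0347221651
Shift from A(h/2): +0.0020322672.

1.034722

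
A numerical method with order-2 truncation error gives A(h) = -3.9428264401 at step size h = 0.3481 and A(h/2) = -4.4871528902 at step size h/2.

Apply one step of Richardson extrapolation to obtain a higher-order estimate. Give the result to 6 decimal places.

The method has order 2: 2^2 = 4.
Numerator 4 × A(h/2) − A(h) = 4 × (-4.4871528902) − (-3.9428264401) = -14.0057851207
Divide by 2^2 − 1 = 3.
Extrapolated: (-14.0057851207) / 3 = -4.6685950402
Gap between inputs: 5.443e-01; correction applied: −0.1814421500.

-4.668595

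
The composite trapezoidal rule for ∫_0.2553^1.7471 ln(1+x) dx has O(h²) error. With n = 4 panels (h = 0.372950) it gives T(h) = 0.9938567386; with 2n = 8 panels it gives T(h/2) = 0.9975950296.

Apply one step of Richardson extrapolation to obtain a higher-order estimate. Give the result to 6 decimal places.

Order 2 gives 2^r = 4 and 2^r − 1 = 3.
Numerator 4×A(h/2) − A(h) = 4×0.9975950296 − 0.9938567386 = 2.9965233798
(4×0.9975950296 − 0.9938567386)/(4 − 1) = 0.9988411266
Gap between inputs: 3.738e-03; correction applied: +0.0012460970.

0.998841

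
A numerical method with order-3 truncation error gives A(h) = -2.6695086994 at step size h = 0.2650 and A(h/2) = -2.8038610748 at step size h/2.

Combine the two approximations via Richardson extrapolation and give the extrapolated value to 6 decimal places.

-2.823054

With r = 3 the leading error scales as h^3, so the weight is 2^3 = 8.
8*(-2.8038610748) = -22.4308885984; (-22.4308885984) − (-2.6695086994) = -19.7613798990
(8*(-2.8038610748) − (-2.6695086994))/(8 − 1) = -2.8230542713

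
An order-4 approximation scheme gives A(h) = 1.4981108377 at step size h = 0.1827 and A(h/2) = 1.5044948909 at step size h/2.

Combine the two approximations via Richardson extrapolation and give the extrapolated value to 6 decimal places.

1.504920

Method order is 4; weight 2^4 = 16.
Weighted: 24.0719182544 − 1.4981108377 = 22.5738074167
22.5738074167 ÷ 15 = 1.5049204944
Correction |R − A(h/2)| = 4.256e-04; gap |A(h/2) − A(h)| = 6.384e-03.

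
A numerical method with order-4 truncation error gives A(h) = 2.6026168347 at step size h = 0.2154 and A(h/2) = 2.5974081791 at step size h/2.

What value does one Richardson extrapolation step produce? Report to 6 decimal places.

2.597061

Error is O(h^4); halving h shrinks it by 2^4 = 16.
16·2.5974081791 = 41.5585308656; 41.5585308656 − 2.6026168347 = 38.9559140309
Divide by 2^4 − 1 = 15.
(16·2.5974081791 − 2.6026168347)/(16 − 1) = 2.5970609354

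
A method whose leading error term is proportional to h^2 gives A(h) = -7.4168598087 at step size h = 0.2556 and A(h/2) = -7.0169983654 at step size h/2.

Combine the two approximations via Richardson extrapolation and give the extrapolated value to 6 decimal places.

-6.883711

r = 2: numerator weight 4, denominator 3.
A(h/2) − A(h) = -7.0169983654 − (-7.4168598087) = 0.3998614433
Divide by 2^2 − 1 = 3: 0.3998614433/3 = 0.1332871478
R = A(h/2) + (A(h/2) − A(h))/3 = -7.0169983654 + 0.1332871478 = -6.8837112176
Gap between inputs: 3.999e-01; correction applied: +0.1332871478.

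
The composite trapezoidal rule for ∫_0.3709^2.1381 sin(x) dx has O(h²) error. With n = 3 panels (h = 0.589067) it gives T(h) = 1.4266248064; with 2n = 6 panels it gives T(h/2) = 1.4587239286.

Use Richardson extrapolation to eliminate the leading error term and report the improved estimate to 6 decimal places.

The method has order 2: 2^2 = 4.
A(h/2) − A(h) = 1.4587239286 − 1.4266248064 = 0.0320991222
Divide by 2^2 − 1 = 3: 0.0320991222/3 = 0.0106997074
R = A(h/2) + (A(h/2) − A(h))/3 = 1.4587239286 + 0.0106997074 = 1.4694236360

1.469424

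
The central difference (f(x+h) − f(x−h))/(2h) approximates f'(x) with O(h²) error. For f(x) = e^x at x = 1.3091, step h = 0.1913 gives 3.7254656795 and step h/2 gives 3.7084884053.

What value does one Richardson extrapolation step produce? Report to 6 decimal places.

3.702829

With r = 2 the leading error scales as h^2, so the weight is 2^2 = 4.
2^2·A(h/2) = 14.8339536212; minus A(h) gives 11.1084879417.
Denominator 4 − 1 = 3.
R = 11.1084879417/3 = 3.7028293139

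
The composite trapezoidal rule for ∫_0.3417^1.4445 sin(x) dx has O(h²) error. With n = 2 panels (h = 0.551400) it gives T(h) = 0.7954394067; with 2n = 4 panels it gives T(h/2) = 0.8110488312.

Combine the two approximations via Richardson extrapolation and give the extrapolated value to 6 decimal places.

0.816252

r = 2, so 2^r = 4.
Top: 4(0.8110488312) − (0.7954394067) = 2.4487559181
R = 2.4487559181/3 = 0.8162519727
Shift from A(h/2): +0.0052031415.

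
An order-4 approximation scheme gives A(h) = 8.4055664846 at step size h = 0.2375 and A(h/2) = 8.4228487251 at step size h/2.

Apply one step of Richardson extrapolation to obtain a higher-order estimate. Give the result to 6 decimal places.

8.424001

Method order is 4; weight 2^4 = 16.
16×8.4228487251 = 134.7655796016; 134.7655796016 − 8.4055664846 = 126.3600131170
Divide by 2^4 − 1 = 15.
Result: 8.4240008745
Shift from A(h/2): +0.0011521494.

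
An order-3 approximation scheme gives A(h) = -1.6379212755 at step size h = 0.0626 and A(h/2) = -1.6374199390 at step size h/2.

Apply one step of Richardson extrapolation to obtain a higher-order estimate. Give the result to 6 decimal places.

-1.637348

Error is O(h^3); halving h shrinks it by 2^3 = 8.
8*(-1.6374199390) = -13.0993595120; subtract (-1.6379212755) → -11.4614382365
(-11.4614382365) ÷ 7 = -1.6373483195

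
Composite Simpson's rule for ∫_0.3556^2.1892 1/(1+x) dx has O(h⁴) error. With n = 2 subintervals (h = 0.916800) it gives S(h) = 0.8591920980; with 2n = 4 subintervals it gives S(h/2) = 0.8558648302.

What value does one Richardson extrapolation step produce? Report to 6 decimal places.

0.855643

r = 4: numerator weight 16, denominator 15.
16·0.8558648302 − 0.8591920980 = 12.8346451852
Divide by 2^4 − 1 = 15.
So the Richardson estimate is 0.8556430123.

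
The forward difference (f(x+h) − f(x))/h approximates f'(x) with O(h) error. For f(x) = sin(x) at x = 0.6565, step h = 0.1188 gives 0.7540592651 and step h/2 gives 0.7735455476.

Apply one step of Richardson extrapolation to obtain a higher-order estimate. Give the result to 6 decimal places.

0.793032

Order 1 gives 2^r = 2 and 2^r − 1 = 1.
Difference of the inputs: 0.7735455476 − 0.7540592651 = 0.0194862825
Correction (A(h/2) − A(h))/(2 − 1) = 0.0194862825/1 = 0.0194862825
R = 0.7735455476 + 0.0194862825 = 0.7930318301
Shift from A(h/2): +0.0194862825.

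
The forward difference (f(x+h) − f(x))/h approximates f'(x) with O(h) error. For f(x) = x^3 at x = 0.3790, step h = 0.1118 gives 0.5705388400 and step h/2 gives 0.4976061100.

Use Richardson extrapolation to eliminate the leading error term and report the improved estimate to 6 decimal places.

0.424673

Order 1 gives 2^r = 2 and 2^r − 1 = 1.
2 × 0.4976061100 − 0.5705388400 = 0.4246733800
R = 0.4246733800/1 = 0.4246733800
Shift from A(h/2): −0.0729327300.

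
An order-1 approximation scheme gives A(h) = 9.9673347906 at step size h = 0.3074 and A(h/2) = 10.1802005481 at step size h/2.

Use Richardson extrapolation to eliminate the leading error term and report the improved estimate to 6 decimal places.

Error is O(h^1); halving h shrinks it by 2^1 = 2.
A(h/2) − A(h) = 10.1802005481 − 9.9673347906 = 0.2128657575
Divide by 2^1 − 1 = 1: 0.2128657575/1 = 0.2128657575
R = A(h/2) + (A(h/2) − A(h))/1 = 10.1802005481 + 0.2128657575 = 10.3930663056
Gap between inputs: 2.129e-01; correction applied: +0.2128657575.

10.393066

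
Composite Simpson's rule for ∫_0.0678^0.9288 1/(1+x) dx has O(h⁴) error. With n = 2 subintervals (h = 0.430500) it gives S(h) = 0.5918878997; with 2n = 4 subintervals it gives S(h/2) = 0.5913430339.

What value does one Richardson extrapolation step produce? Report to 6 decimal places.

0.591307

r = 4, so 2^r = 16.
Numerator 16 × A(h/2) − A(h) = 16 × 0.5913430339 − 0.5918878997 = 8.8696006427
Divide by 2^4 − 1 = 15.
8.8696006427 ÷ 15 = 0.5913067095
Correction |R − A(h/2)| = 3.632e-05; gap |A(h/2) − A(h)| = 5.449e-04.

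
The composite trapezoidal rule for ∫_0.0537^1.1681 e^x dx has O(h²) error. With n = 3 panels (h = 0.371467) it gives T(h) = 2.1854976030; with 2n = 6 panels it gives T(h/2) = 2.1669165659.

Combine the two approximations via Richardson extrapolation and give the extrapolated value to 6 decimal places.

2.160723

r = 2: numerator weight 4, denominator 3.
2^2×A(h/2) = 8.6676662636; minus A(h) gives 6.4821686606.
Extrapolated: 6.4821686606 / 3 = 2.1607228869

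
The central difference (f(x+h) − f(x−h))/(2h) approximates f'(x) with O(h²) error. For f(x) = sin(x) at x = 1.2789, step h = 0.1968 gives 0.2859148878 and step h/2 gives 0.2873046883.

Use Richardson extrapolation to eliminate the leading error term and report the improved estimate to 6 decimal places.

Leading term ∝ h^2; use weight 4 = 2^2.
4·0.2873046883 = 1.1492187532; subtract 0.2859148878 → 0.8633038654
0.8633038654 ÷ 3 = 0.2877679551

0.287768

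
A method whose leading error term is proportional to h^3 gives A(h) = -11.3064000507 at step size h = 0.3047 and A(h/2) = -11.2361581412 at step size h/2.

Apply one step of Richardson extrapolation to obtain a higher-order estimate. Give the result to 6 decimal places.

-11.226124

Leading term ∝ h^3; use weight 8 = 2^3.
8*(-11.2361581412) − (-11.3064000507) = -78.5828650789
Divide by 2^3 − 1 = 7.
(8*(-11.2361581412) − (-11.3064000507))/(8 − 1) = -11.2261235827
Correction |R − A(h/2)| = 1.003e-02; gap |A(h/2) − A(h)| = 7.024e-02.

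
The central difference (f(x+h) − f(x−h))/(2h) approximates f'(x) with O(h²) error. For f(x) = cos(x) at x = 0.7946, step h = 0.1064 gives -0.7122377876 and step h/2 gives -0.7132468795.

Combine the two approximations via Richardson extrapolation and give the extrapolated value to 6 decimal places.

-0.713583

With r = 2 the leading error scales as h^2, so the weight is 2^2 = 4.
Weighted: (-2.8529875180) − (-0.7122377876) = -2.1407497304
Divide by 2^2 − 1 = 3.
(-2.1407497304) ÷ 3 = -0.7135832435
Gap between inputs: 1.009e-03; correction applied: −0.0003363640.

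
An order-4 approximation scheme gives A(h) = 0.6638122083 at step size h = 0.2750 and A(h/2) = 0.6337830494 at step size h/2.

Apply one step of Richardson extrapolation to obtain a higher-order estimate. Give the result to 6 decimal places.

0.631781

Method order is 4; weight 2^4 = 16.
16·0.6337830494 = 10.1405287904; 10.1405287904 − 0.6638122083 = 9.4767165821
Divide by 2^4 − 1 = 15.
So the Richardson estimate is 0.6317811055.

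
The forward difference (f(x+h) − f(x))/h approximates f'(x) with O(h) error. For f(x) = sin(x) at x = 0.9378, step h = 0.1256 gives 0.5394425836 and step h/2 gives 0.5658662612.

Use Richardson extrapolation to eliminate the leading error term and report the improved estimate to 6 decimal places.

0.592290

r = 1: numerator weight 2, denominator 1.
A(h/2) − A(h) = 0.5658662612 − 0.5394425836 = 0.0264236776
Divide by 2^1 − 1 = 1: 0.0264236776/1 = 0.0264236776
R = A(h/2) + (A(h/2) − A(h))/1 = 0.5658662612 + 0.0264236776 = 0.5922899388
Correction |R − A(h/2)| = 2.642e-02; gap |A(h/2) − A(h)| = 2.642e-02.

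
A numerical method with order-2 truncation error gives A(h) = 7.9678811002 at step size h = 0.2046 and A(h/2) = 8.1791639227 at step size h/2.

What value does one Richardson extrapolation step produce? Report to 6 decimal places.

8.249592

Error is O(h^2); halving h shrinks it by 2^2 = 4.
Top: 4(8.1791639227) − (7.9678811002) = 24.7487745906
Denominator 4 − 1 = 3.
(4·8.1791639227 − 7.9678811002)/(4 − 1) = 8.2495915302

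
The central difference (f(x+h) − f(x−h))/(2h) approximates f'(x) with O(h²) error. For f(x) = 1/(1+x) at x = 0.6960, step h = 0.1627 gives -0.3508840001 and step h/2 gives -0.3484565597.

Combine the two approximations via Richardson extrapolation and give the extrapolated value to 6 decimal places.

The method has order 2: 2^2 = 4.
Top: 4(-0.3484565597) − (-0.3508840001) = -1.0429422387
Denominator 4 − 1 = 3.
(4×(-0.3484565597) − (-0.3508840001))/(4 − 1) = -0.3476474129
Correction |R − A(h/2)| = 8.091e-04; gap |A(h/2) − A(h)| = 2.427e-03.

-0.347647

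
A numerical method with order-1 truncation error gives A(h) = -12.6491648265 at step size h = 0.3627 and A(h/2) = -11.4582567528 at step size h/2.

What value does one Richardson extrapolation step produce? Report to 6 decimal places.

Leading term ∝ h^1; use weight 2 = 2^1.
Numerator 2*A(h/2) − A(h) = 2*(-11.4582567528) − (-12.6491648265) = -10.2673486791
Divide by 2^1 − 1 = 1.
Extrapolated: (-10.2673486791) / 1 = -10.2673486791
Correction |R − A(h/2)| = 1.191e+00; gap |A(h/2) − A(h)| = 1.191e+00.

-10.267349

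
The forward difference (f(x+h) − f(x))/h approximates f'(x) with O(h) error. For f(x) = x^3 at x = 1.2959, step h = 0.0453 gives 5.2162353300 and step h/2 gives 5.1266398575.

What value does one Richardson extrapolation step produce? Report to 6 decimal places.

5.037044

Error is O(h^1); halving h shrinks it by 2^1 = 2.
Difference of the inputs: 5.1266398575 − 5.2162353300 = -0.0895954725
Correction (A(h/2) − A(h))/(2 − 1) = (-0.0895954725)/1 = -0.0895954725
R = 5.1266398575 − 0.0895954725 = 5.0370443850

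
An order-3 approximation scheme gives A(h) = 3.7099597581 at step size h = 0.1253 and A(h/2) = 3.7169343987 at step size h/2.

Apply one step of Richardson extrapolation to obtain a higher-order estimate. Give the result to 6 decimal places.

3.717931

r = 3, so 2^r = 8.
Top: 8(3.7169343987) − (3.7099597581) = 26.0255154315
Extrapolated: 26.0255154315 / 7 = 3.7179307759
Shift from A(h/2): +0.0009963772.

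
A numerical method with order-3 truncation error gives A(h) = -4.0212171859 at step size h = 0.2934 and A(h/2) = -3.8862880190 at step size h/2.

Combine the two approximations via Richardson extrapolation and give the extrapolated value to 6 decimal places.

-3.867012

Leading term ∝ h^3; use weight 8 = 2^3.
8×(-3.8862880190) − (-4.0212171859) = -27.0690869661
Denominator 8 − 1 = 7.
Extrapolated: (-27.0690869661) / 7 = -3.8670124237
Shift from A(h/2): +0.0192755953.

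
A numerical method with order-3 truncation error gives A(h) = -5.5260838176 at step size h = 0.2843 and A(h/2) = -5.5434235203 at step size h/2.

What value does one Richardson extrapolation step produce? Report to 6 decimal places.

Leading term ∝ h^3; use weight 8 = 2^3.
2^3 × A(h/2) = -44.3473881624; minus A(h) gives -38.8213043448.
(-38.8213043448) ÷ 7 = -5.5459006207

-5.545901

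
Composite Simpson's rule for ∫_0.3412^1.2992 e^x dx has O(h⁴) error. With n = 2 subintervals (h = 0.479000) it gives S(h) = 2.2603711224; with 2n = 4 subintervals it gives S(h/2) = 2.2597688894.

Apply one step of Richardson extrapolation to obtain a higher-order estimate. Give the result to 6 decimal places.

With r = 4 the leading error scales as h^4, so the weight is 2^4 = 16.
Numerator 16 × A(h/2) − A(h) = 16 × 2.2597688894 − 2.2603711224 = 33.8959311080
Extrapolated: 33.8959311080 / 15 = 2.2597287405

2.259729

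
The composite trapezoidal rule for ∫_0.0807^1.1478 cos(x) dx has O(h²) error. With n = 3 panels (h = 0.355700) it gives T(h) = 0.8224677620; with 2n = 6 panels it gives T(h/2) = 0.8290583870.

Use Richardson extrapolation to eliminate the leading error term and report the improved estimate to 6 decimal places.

0.831255

r = 2: numerator weight 4, denominator 3.
Weighted: 3.3162335480 − 0.8224677620 = 2.4937657860
Denominator 4 − 1 = 3.
So the Richardson estimate is 0.8312552620.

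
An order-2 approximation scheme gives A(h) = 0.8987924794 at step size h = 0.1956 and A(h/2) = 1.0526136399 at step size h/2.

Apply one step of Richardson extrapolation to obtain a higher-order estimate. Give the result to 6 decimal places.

1.103887

r = 2, so 2^r = 4.
4×1.0526136399 = 4.2104545596; 4.2104545596 − 0.8987924794 = 3.3116620802
3.3116620802 ÷ 3 = 1.1038873601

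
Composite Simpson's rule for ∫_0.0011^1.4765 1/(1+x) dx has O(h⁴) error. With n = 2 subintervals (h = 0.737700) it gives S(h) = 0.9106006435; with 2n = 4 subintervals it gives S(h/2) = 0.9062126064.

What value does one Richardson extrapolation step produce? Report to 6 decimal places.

0.905920

The method has order 4: 2^4 = 16.
Difference of the inputs: 0.9062126064 − 0.9106006435 = -0.0043880371
Divide by 2^4 − 1 = 15: (-0.0043880371)/15 = -0.0002925358
R = 0.9062126064 − 0.0002925358 = 0.9059200706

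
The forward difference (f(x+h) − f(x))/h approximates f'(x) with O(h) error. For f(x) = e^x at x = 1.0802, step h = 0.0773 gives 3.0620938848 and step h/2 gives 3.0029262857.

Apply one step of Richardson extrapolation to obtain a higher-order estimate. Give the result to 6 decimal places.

Leading term ∝ h^1; use weight 2 = 2^1.
Numerator 2*A(h/2) − A(h) = 2*3.0029262857 − 3.0620938848 = 2.9437586866
Denominator 2 − 1 = 1.
Result: 2.9437586866
Gap between inputs: 5.917e-02; correction applied: −0.0591675991.

2.943759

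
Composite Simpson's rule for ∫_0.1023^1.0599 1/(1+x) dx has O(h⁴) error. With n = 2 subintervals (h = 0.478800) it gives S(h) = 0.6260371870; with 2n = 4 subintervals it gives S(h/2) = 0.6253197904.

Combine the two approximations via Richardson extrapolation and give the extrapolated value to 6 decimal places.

Error is O(h^4); halving h shrinks it by 2^4 = 16.
Weighted: 10.0051166464 − 0.6260371870 = 9.3790794594
(16·0.6253197904 − 0.6260371870)/(16 − 1) = 0.6252719640
Gap between inputs: 7.174e-04; correction applied: −0.0000478264.

0.625272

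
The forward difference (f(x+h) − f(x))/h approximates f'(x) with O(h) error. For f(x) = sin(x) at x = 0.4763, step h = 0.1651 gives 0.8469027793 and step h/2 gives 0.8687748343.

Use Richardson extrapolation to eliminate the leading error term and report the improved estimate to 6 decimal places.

Error is O(h^1); halving h shrinks it by 2^1 = 2.
2^1*A(h/2) = 1.7375496686; minus A(h) gives 0.8906468893.
Denominator 2 − 1 = 1.
Result: 0.8906468893
Shift from A(h/2): +0.0218720550.

0.890647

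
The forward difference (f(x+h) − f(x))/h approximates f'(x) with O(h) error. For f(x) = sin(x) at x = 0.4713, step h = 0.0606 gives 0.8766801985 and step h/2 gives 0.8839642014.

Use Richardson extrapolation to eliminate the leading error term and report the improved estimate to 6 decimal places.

0.891248

Leading term ∝ h^1; use weight 2 = 2^1.
2·0.8839642014 = 1.7679284028; 1.7679284028 − 0.8766801985 = 0.8912482043
Denominator 2 − 1 = 1.
0.8912482043 ÷ 1 = 0.8912482043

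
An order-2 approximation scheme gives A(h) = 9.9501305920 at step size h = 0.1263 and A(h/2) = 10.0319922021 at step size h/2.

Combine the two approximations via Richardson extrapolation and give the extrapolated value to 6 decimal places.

r = 2: numerator weight 4, denominator 3.
A(h/2) − A(h) = 10.0319922021 − 9.9501305920 = 0.0818616101
Divide by 2^2 − 1 = 3: 0.0818616101/3 = 0.0272872034
R = 10.0319922021 + 0.0272872034 = 10.0592794055
Correction |R − A(h/2)| = 2.729e-02; gap |A(h/2) − A(h)| = 8.186e-02.

10.059279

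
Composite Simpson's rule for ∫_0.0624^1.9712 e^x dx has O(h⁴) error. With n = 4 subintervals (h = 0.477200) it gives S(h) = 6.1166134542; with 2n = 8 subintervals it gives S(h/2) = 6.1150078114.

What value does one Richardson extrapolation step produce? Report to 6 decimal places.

6.114901

Method order is 4; weight 2^4 = 16.
16*6.1150078114 = 97.8401249824; subtract 6.1166134542 → 91.7235115282
Divide by 2^4 − 1 = 15.
91.7235115282 ÷ 15 = 6.1149007685
Gap between inputs: 1.606e-03; correction applied: −0.0001070429.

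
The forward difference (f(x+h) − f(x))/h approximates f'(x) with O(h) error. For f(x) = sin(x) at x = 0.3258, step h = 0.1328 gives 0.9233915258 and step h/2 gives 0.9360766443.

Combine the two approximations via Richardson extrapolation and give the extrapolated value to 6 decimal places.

r = 1: numerator weight 2, denominator 1.
A(h/2) − A(h) = 0.9360766443 − 0.9233915258 = 0.0126851185
Correction (A(h/2) − A(h))/(2 − 1) = 0.0126851185/1 = 0.0126851185
R = 0.9360766443 + 0.0126851185 = 0.9487617628
Shift from A(h/2): +0.0126851185.

0.948762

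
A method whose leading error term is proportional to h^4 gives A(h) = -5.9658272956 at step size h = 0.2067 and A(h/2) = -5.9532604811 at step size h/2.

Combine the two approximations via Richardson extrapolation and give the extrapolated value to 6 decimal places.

Method order is 4; weight 2^4 = 16.
Weighted: (-95.2521676976) − (-5.9658272956) = -89.2863404020
Denominator 16 − 1 = 15.
Extrapolated: (-89.2863404020) / 15 = -5.9524226935

-5.952423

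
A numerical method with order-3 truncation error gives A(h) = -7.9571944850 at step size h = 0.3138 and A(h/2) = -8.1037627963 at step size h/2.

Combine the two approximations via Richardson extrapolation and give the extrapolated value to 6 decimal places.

-8.124701

r = 3, so 2^r = 8.
A(h/2) − A(h) = -8.1037627963 − (-7.9571944850) = -0.1465683113
Correction (A(h/2) − A(h))/(8 − 1) = (-0.1465683113)/7 = -0.0209383302
R = A(h/2) + (A(h/2) − A(h))/7 = -8.1037627963 − 0.0209383302 = -8.1247011265
Correction |R − A(h/2)| = 2.094e-02; gap |A(h/2) − A(h)| = 1.466e-01.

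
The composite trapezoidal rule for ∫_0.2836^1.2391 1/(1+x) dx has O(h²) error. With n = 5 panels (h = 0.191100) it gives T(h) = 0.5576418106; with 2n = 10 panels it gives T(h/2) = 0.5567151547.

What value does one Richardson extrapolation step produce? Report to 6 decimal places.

0.556406

Method order is 2; weight 2^2 = 4.
Numerator 4*A(h/2) − A(h) = 4*0.5567151547 − 0.5576418106 = 1.6692188082
R = 1.6692188082/3 = 0.5564062694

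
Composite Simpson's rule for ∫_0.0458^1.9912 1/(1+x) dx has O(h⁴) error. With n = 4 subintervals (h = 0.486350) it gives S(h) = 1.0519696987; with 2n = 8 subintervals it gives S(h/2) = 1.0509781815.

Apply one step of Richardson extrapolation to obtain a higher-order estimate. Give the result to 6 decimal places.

1.050912

r = 4: numerator weight 16, denominator 15.
Top: 16(1.0509781815) − (1.0519696987) = 15.7636812053
Divide by 2^4 − 1 = 15.
Result: 1.0509120804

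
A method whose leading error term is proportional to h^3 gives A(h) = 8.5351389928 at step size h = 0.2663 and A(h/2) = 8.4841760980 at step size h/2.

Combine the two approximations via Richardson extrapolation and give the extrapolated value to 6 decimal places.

8.476896

With r = 3 the leading error scales as h^3, so the weight is 2^3 = 8.
Numerator 8 × A(h/2) − A(h) = 8 × 8.4841760980 − 8.5351389928 = 59.3382697912
Divide by 2^3 − 1 = 7.
Result: 8.4768956845
Gap between inputs: 5.096e-02; correction applied: −0.0072804135.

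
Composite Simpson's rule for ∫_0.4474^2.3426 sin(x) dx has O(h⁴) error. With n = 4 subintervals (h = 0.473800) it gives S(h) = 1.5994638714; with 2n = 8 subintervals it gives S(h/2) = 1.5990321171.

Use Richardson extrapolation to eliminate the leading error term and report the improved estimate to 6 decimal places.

1.599003

r = 4, so 2^r = 16.
16 × 1.5990321171 − 1.5994638714 = 23.9850500022
Divide by 2^4 − 1 = 15.
Extrapolated: 23.9850500022 / 15 = 1.5990033335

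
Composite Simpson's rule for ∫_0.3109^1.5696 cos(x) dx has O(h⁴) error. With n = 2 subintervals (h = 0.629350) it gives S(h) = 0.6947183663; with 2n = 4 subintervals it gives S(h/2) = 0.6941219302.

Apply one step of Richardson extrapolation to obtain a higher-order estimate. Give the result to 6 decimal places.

Error is O(h^4); halving h shrinks it by 2^4 = 16.
Top: 16(0.6941219302) − (0.6947183663) = 10.4112325169
Extrapolated: 10.4112325169 / 15 = 0.6940821678

0.694082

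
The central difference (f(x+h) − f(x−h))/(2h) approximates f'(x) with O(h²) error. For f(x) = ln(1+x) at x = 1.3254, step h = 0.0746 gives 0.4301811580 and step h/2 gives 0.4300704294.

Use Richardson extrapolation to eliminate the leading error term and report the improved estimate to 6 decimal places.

0.430034

Leading term ∝ h^2; use weight 4 = 2^2.
Top: 4(0.4300704294) − (0.4301811580) = 1.2901005596
R = 1.2901005596/3 = 0.4300335199
Correction |R − A(h/2)| = 3.691e-05; gap |A(h/2) − A(h)| = 1.107e-04.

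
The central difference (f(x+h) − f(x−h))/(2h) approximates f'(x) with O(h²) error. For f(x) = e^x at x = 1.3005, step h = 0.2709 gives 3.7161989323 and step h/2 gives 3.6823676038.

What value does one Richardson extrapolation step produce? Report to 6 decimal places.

Leading term ∝ h^2; use weight 4 = 2^2.
4×3.6823676038 = 14.7294704152; subtract 3.7161989323 → 11.0132714829
Extrapolated: 11.0132714829 / 3 = 3.6710904943
Shift from A(h/2): −0.0112771095.

3.671090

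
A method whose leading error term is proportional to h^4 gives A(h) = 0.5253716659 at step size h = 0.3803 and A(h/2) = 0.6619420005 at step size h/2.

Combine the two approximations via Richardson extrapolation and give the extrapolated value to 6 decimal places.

Leading term ∝ h^4; use weight 16 = 2^4.
Difference of the inputs: 0.6619420005 − 0.5253716659 = 0.1365703346
Correction (A(h/2) − A(h))/(16 − 1) = 0.1365703346/15 = 0.0091046890
R = A(h/2) + (A(h/2) − A(h))/15 = 0.6619420005 + 0.0091046890 = 0.6710466895

0.671047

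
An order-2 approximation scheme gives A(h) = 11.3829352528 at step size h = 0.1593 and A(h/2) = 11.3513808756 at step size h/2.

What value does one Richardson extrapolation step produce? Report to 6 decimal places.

r = 2: numerator weight 4, denominator 3.
A(h/2) − A(h) = 11.3513808756 − 11.3829352528 = -0.0315543772
Divide by 2^2 − 1 = 3: (-0.0315543772)/3 = -0.0105181257
R = 11.3513808756 − 0.0105181257 = 11.3408627499

11.340863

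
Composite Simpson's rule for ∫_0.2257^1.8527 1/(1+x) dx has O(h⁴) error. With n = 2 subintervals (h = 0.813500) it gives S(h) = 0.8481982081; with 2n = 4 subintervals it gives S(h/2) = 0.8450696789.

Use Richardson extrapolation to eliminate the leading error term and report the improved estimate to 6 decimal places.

0.844861

r = 4, so 2^r = 16.
2^4 × A(h/2) = 13.5211148624; minus A(h) gives 12.6729166543.
Denominator 16 − 1 = 15.
(16 × 0.8450696789 − 0.8481982081)/(16 − 1) = 0.8448611103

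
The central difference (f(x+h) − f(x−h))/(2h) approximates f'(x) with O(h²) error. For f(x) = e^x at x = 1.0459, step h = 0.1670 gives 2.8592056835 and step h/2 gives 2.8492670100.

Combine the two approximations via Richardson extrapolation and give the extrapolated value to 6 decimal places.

The method has order 2: 2^2 = 4.
4·2.8492670100 = 11.3970680400; 11.3970680400 − 2.8592056835 = 8.5378623565
Divide by 2^2 − 1 = 3.
(4·2.8492670100 − 2.8592056835)/(4 − 1) = 2.8459541188
Gap between inputs: 9.939e-03; correction applied: −0.0033128912.

2.845954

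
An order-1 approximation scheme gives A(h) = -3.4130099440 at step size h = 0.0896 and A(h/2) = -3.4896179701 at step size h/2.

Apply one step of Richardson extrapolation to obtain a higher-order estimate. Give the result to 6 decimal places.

r = 1, so 2^r = 2.
2*(-3.4896179701) = -6.9792359402; subtract (-3.4130099440) → -3.5662259962
Divide by 2^1 − 1 = 1.
(-3.5662259962) ÷ 1 = -3.5662259962
Gap between inputs: 7.661e-02; correction applied: −0.0766080261.

-3.566226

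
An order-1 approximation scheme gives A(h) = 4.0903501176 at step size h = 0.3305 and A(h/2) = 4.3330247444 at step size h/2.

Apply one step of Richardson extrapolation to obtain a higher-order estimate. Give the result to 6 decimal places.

Leading term ∝ h^1; use weight 2 = 2^1.
2^1×A(h/2) = 8.6660494888; minus A(h) gives 4.5756993712.
Divide by 2^1 − 1 = 1.
4.5756993712 ÷ 1 = 4.5756993712

4.575699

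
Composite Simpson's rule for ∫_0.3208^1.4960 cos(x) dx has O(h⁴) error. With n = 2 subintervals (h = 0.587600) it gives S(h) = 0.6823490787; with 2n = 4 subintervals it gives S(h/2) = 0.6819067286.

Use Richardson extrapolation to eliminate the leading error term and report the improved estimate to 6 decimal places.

0.681877

r = 4, so 2^r = 16.
Top: 16(0.6819067286) − (0.6823490787) = 10.2281585789
Extrapolated: 10.2281585789 / 15 = 0.6818772386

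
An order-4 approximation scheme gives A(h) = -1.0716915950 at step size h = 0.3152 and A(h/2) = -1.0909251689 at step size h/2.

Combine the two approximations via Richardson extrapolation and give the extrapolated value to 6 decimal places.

-1.092207

Method order is 4; weight 2^4 = 16.
16×(-1.0909251689) = -17.4548027024; (-17.4548027024) − (-1.0716915950) = -16.3831111074
Denominator 16 − 1 = 15.
Result: -1.0922074072
Shift from A(h/2): −0.0012822383.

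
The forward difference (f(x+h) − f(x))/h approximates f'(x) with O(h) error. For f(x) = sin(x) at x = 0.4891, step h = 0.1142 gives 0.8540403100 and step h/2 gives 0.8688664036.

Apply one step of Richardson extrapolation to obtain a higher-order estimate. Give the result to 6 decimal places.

0.883692

Leading term ∝ h^1; use weight 2 = 2^1.
Difference of the inputs: 0.8688664036 − 0.8540403100 = 0.0148260936
Correction (A(h/2) − A(h))/(2 − 1) = 0.0148260936/1 = 0.0148260936
R = 0.8688664036 + 0.0148260936 = 0.8836924972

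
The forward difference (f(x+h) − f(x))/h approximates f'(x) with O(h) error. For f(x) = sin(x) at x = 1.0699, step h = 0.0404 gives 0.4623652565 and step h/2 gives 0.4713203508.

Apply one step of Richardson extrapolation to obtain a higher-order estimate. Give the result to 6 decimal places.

0.480275

Method order is 1; weight 2^1 = 2.
A(h/2) − A(h) = 0.4713203508 − 0.4623652565 = 0.0089550943
Correction (A(h/2) − A(h))/(2 − 1) = 0.0089550943/1 = 0.0089550943
R = 0.4713203508 + 0.0089550943 = 0.4802754451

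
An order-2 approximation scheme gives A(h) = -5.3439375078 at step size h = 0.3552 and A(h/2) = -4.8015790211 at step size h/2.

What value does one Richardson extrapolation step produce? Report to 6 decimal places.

Method order is 2; weight 2^2 = 4.
Weighted: (-19.2063160844) − (-5.3439375078) = -13.8623785766
R = (-13.8623785766)/3 = -4.6207928589

-4.620793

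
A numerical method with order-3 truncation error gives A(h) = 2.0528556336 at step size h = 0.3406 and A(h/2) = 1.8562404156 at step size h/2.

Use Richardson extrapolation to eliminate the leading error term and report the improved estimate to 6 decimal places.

1.828153

With r = 3 the leading error scales as h^3, so the weight is 2^3 = 8.
Numerator 8×A(h/2) − A(h) = 8×1.8562404156 − 2.0528556336 = 12.7970676912
R = 12.7970676912/7 = 1.8281525273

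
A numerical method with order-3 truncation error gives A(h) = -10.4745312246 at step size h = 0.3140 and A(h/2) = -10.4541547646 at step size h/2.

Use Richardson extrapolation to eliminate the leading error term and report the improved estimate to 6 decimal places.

-10.451244

Leading term ∝ h^3; use weight 8 = 2^3.
Top: 8(-10.4541547646) − (-10.4745312246) = -73.1587068922
(-73.1587068922) ÷ 7 = -10.4512438417
Correction |R − A(h/2)| = 2.911e-03; gap |A(h/2) − A(h)| = 2.038e-02.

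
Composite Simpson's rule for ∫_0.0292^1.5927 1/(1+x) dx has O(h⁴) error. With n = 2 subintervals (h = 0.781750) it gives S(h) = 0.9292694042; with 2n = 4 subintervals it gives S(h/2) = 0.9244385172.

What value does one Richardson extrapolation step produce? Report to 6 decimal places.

0.924116

Leading term ∝ h^4; use weight 16 = 2^4.
Weighted: 14.7910162752 − 0.9292694042 = 13.8617468710
Denominator 16 − 1 = 15.
So the Richardson estimate is 0.9241164581.
Shift from A(h/2): −0.0003220591.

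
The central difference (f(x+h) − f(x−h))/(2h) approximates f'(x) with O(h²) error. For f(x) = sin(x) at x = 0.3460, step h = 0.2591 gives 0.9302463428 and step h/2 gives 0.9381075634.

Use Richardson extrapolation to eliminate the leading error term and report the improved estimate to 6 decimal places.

The method has order 2: 2^2 = 4.
4×0.9381075634 = 3.7524302536; 3.7524302536 − 0.9302463428 = 2.8221839108
Extrapolated: 2.8221839108 / 3 = 0.9407279703
Gap between inputs: 7.861e-03; correction applied: +0.0026204069.

0.940728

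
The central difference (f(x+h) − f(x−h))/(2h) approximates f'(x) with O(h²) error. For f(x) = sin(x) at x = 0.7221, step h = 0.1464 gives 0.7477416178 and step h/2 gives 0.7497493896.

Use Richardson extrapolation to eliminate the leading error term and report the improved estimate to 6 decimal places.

r = 2: numerator weight 4, denominator 3.
Difference of the inputs: 0.7497493896 − 0.7477416178 = 0.0020077718
Divide by 2^2 − 1 = 3: 0.0020077718/3 = 0.0006692573
R = 0.7497493896 + 0.0006692573 = 0.7504186469
Correction |R − A(h/2)| = 6.693e-04; gap |A(h/2) − A(h)| = 2.008e-03.

0.750419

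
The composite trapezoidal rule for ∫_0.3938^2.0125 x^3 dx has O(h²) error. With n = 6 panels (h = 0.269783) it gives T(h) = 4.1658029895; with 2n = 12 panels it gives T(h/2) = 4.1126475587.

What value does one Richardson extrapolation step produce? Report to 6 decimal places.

Order 2 gives 2^r = 4 and 2^r − 1 = 3.
Difference of the inputs: 4.1126475587 − 4.1658029895 = -0.0531554308
Correction (A(h/2) − A(h))/(4 − 1) = (-0.0531554308)/3 = -0.0177184769
R = 4.1126475587 − 0.0177184769 = 4.0949290818
Correction |R − A(h/2)| = 1.772e-02; gap |A(h/2) − A(h)| = 5.316e-02.

4.094929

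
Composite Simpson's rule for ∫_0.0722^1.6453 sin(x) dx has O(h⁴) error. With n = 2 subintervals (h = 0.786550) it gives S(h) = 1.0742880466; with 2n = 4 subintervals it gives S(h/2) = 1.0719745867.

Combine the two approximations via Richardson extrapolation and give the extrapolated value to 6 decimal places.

1.071820

With r = 4 the leading error scales as h^4, so the weight is 2^4 = 16.
2^4*A(h/2) = 17.1515933872; minus A(h) gives 16.0773053406.
Divide by 2^4 − 1 = 15.
(16*1.0719745867 − 1.0742880466)/(16 − 1) = 1.0718203560
Correction |R − A(h/2)| = 1.542e-04; gap |A(h/2) − A(h)| = 2.313e-03.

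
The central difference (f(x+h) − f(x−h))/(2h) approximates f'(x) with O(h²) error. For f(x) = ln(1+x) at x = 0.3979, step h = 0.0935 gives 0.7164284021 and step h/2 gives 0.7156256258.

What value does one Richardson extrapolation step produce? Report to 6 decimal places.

0.715358

r = 2: numerator weight 4, denominator 3.
A(h/2) − A(h) = 0.7156256258 − 0.7164284021 = -0.0008027763
Correction (A(h/2) − A(h))/(4 − 1) = (-0.0008027763)/3 = -0.0002675921
R = 0.7156256258 − 0.0002675921 = 0.7153580337
Gap between inputs: 8.028e-04; correction applied: −0.0002675921.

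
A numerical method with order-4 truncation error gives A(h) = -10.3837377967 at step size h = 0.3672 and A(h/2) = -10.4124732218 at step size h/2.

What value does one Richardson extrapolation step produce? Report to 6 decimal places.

-10.414389

The method has order 4: 2^4 = 16.
Top: 16(-10.4124732218) − (-10.3837377967) = -156.2158337521
Extrapolated: (-156.2158337521) / 15 = -10.4143889168
Correction |R − A(h/2)| = 1.916e-03; gap |A(h/2) − A(h)| = 2.874e-02.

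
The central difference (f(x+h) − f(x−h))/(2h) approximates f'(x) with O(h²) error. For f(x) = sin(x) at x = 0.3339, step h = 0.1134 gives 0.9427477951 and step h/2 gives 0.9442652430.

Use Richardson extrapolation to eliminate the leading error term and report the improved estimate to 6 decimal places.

Method order is 2; weight 2^2 = 4.
Weighted: 3.7770609720 − 0.9427477951 = 2.8343131769
R = 2.8343131769/3 = 0.9447710590
Correction |R − A(h/2)| = 5.058e-04; gap |A(h/2) − A(h)| = 1.517e-03.

0.944771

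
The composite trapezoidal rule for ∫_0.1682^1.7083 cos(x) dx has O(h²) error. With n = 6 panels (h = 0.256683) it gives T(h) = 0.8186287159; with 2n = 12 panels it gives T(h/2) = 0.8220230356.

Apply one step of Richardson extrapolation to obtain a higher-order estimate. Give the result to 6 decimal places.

The method has order 2: 2^2 = 4.
A(h/2) − A(h) = 0.8220230356 − 0.8186287159 = 0.0033943197
Correction (A(h/2) − A(h))/(4 − 1) = 0.0033943197/3 = 0.0011314399
R = 0.8220230356 + 0.0011314399 = 0.8231544755

0.823154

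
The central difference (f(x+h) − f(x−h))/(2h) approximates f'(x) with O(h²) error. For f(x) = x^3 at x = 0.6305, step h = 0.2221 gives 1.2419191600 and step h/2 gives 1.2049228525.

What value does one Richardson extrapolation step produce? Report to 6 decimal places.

1.192591

r = 2: numerator weight 4, denominator 3.
Numerator 4*A(h/2) − A(h) = 4*1.2049228525 − 1.2419191600 = 3.5777722500
Divide by 2^2 − 1 = 3.
(4*1.2049228525 − 1.2419191600)/(4 − 1) = 1.1925907500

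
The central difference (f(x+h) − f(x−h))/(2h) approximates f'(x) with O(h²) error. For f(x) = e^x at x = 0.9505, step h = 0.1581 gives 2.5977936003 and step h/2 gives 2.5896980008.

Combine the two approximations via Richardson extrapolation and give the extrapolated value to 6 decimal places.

2.586999

The method has order 2: 2^2 = 4.
2^2×A(h/2) = 10.3587920032; minus A(h) gives 7.7609984029.
(4×2.5896980008 − 2.5977936003)/(4 − 1) = 2.5869994676
Gap between inputs: 8.096e-03; correction applied: −0.0026985332.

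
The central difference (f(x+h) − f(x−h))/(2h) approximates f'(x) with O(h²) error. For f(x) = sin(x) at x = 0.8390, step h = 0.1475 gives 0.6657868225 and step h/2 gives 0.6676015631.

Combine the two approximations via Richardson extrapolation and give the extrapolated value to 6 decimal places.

r = 2, so 2^r = 4.
Difference of the inputs: 0.6676015631 − 0.6657868225 = 0.0018147406
Correction (A(h/2) − A(h))/(4 − 1) = 0.0018147406/3 = 0.0006049135
R = A(h/2) + (A(h/2) − A(h))/3 = 0.6676015631 + 0.0006049135 = 0.6682064766
Gap between inputs: 1.815e-03; correction applied: +0.0006049135.

0.668206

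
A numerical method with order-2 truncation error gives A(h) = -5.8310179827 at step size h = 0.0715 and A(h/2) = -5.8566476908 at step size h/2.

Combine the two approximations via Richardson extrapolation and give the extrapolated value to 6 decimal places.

r = 2, so 2^r = 4.
4×(-5.8566476908) − (-5.8310179827) = -17.5955727805
Denominator 4 − 1 = 3.
(-17.5955727805) ÷ 3 = -5.8651909268
Shift from A(h/2): −0.0085432360.

-5.865191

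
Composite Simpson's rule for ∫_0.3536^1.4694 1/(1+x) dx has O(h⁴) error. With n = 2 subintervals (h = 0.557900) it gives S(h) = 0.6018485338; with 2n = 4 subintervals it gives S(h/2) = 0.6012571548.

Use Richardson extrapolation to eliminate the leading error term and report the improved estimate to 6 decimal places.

Order 4 gives 2^r = 16 and 2^r − 1 = 15.
Weighted: 9.6201144768 − 0.6018485338 = 9.0182659430
9.0182659430 ÷ 15 = 0.6012177295

0.601218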